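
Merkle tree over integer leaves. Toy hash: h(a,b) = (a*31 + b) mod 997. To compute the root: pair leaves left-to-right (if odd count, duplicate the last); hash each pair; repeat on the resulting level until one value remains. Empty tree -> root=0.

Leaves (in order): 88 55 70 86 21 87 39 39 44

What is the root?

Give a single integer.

L0: [88, 55, 70, 86, 21, 87, 39, 39, 44]
L1: h(88,55)=(88*31+55)%997=789 h(70,86)=(70*31+86)%997=262 h(21,87)=(21*31+87)%997=738 h(39,39)=(39*31+39)%997=251 h(44,44)=(44*31+44)%997=411 -> [789, 262, 738, 251, 411]
L2: h(789,262)=(789*31+262)%997=793 h(738,251)=(738*31+251)%997=198 h(411,411)=(411*31+411)%997=191 -> [793, 198, 191]
L3: h(793,198)=(793*31+198)%997=853 h(191,191)=(191*31+191)%997=130 -> [853, 130]
L4: h(853,130)=(853*31+130)%997=651 -> [651]

Answer: 651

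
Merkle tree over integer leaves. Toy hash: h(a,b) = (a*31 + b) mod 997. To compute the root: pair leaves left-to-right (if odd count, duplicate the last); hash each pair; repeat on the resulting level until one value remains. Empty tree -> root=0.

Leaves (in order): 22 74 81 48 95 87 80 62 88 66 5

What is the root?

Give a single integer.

Answer: 46

Derivation:
L0: [22, 74, 81, 48, 95, 87, 80, 62, 88, 66, 5]
L1: h(22,74)=(22*31+74)%997=756 h(81,48)=(81*31+48)%997=565 h(95,87)=(95*31+87)%997=41 h(80,62)=(80*31+62)%997=548 h(88,66)=(88*31+66)%997=800 h(5,5)=(5*31+5)%997=160 -> [756, 565, 41, 548, 800, 160]
L2: h(756,565)=(756*31+565)%997=73 h(41,548)=(41*31+548)%997=822 h(800,160)=(800*31+160)%997=35 -> [73, 822, 35]
L3: h(73,822)=(73*31+822)%997=94 h(35,35)=(35*31+35)%997=123 -> [94, 123]
L4: h(94,123)=(94*31+123)%997=46 -> [46]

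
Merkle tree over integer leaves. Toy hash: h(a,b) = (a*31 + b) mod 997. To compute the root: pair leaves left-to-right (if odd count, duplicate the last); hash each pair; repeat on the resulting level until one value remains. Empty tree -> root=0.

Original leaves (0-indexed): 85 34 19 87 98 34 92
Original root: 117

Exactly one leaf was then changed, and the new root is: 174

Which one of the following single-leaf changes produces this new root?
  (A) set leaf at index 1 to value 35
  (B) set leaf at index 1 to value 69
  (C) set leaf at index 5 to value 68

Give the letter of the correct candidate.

Original leaves: [85, 34, 19, 87, 98, 34, 92]
Target new root: 174
Try each candidate change and compute the resulting root:
Candidate A: set leaf[1] = 35 -> leaves = [85, 35, 19, 87, 98, 34, 92]
  L0: [85, 35, 19, 87, 98, 34, 92]
  L1: h(85,35)=(85*31+35)%997=676 h(19,87)=(19*31+87)%997=676 h(98,34)=(98*31+34)%997=81 h(92,92)=(92*31+92)%997=950 -> [676, 676, 81, 950]
  L2: h(676,676)=(676*31+676)%997=695 h(81,950)=(81*31+950)%997=470 -> [695, 470]
  L3: h(695,470)=(695*31+470)%997=81 -> [81]
  root = 81 != target 174
Candidate B: set leaf[1] = 69 -> leaves = [85, 69, 19, 87, 98, 34, 92]
  L0: [85, 69, 19, 87, 98, 34, 92]
  L1: h(85,69)=(85*31+69)%997=710 h(19,87)=(19*31+87)%997=676 h(98,34)=(98*31+34)%997=81 h(92,92)=(92*31+92)%997=950 -> [710, 676, 81, 950]
  L2: h(710,676)=(710*31+676)%997=752 h(81,950)=(81*31+950)%997=470 -> [752, 470]
  L3: h(752,470)=(752*31+470)%997=851 -> [851]
  root = 851 != target 174
Candidate C: set leaf[5] = 68 -> leaves = [85, 34, 19, 87, 98, 68, 92]
  L0: [85, 34, 19, 87, 98, 68, 92]
  L1: h(85,34)=(85*31+34)%997=675 h(19,87)=(19*31+87)%997=676 h(98,68)=(98*31+68)%997=115 h(92,92)=(92*31+92)%997=950 -> [675, 676, 115, 950]
  L2: h(675,676)=(675*31+676)%997=664 h(115,950)=(115*31+950)%997=527 -> [664, 527]
  L3: h(664,527)=(664*31+527)%997=174 -> [174]
  root = 174 == target 174  ** MATCH **
Candidate C produces the target root.

Answer: C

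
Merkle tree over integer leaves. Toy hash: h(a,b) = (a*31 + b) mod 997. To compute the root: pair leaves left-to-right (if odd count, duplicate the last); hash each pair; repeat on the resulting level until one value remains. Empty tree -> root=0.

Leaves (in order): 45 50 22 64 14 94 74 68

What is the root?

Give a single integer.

Answer: 803

Derivation:
L0: [45, 50, 22, 64, 14, 94, 74, 68]
L1: h(45,50)=(45*31+50)%997=448 h(22,64)=(22*31+64)%997=746 h(14,94)=(14*31+94)%997=528 h(74,68)=(74*31+68)%997=368 -> [448, 746, 528, 368]
L2: h(448,746)=(448*31+746)%997=676 h(528,368)=(528*31+368)%997=784 -> [676, 784]
L3: h(676,784)=(676*31+784)%997=803 -> [803]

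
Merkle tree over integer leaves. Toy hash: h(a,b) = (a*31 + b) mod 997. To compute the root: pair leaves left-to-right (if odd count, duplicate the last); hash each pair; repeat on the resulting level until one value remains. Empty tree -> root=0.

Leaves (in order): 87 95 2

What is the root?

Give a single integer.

L0: [87, 95, 2]
L1: h(87,95)=(87*31+95)%997=798 h(2,2)=(2*31+2)%997=64 -> [798, 64]
L2: h(798,64)=(798*31+64)%997=874 -> [874]

Answer: 874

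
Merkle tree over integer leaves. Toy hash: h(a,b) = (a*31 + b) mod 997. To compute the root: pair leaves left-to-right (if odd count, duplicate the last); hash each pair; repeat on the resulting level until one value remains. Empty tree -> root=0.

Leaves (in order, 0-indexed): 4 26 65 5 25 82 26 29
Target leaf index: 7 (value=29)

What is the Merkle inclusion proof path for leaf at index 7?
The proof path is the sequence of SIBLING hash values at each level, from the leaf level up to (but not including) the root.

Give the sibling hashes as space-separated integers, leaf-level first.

L0 (leaves): [4, 26, 65, 5, 25, 82, 26, 29], target index=7
L1: h(4,26)=(4*31+26)%997=150 [pair 0] h(65,5)=(65*31+5)%997=26 [pair 1] h(25,82)=(25*31+82)%997=857 [pair 2] h(26,29)=(26*31+29)%997=835 [pair 3] -> [150, 26, 857, 835]
  Sibling for proof at L0: 26
L2: h(150,26)=(150*31+26)%997=688 [pair 0] h(857,835)=(857*31+835)%997=483 [pair 1] -> [688, 483]
  Sibling for proof at L1: 857
L3: h(688,483)=(688*31+483)%997=874 [pair 0] -> [874]
  Sibling for proof at L2: 688
Root: 874
Proof path (sibling hashes from leaf to root): [26, 857, 688]

Answer: 26 857 688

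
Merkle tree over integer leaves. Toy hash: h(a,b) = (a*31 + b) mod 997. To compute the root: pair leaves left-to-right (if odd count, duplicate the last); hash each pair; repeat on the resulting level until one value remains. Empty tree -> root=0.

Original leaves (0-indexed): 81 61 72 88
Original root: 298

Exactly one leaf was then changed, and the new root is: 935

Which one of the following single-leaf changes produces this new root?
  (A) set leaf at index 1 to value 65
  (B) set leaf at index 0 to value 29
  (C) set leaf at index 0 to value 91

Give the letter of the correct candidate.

Original leaves: [81, 61, 72, 88]
Target new root: 935
Try each candidate change and compute the resulting root:
Candidate A: set leaf[1] = 65 -> leaves = [81, 65, 72, 88]
  L0: [81, 65, 72, 88]
  L1: h(81,65)=(81*31+65)%997=582 h(72,88)=(72*31+88)%997=326 -> [582, 326]
  L2: h(582,326)=(582*31+326)%997=422 -> [422]
  root = 422 != target 935
Candidate B: set leaf[0] = 29 -> leaves = [29, 61, 72, 88]
  L0: [29, 61, 72, 88]
  L1: h(29,61)=(29*31+61)%997=960 h(72,88)=(72*31+88)%997=326 -> [960, 326]
  L2: h(960,326)=(960*31+326)%997=176 -> [176]
  root = 176 != target 935
Candidate C: set leaf[0] = 91 -> leaves = [91, 61, 72, 88]
  L0: [91, 61, 72, 88]
  L1: h(91,61)=(91*31+61)%997=888 h(72,88)=(72*31+88)%997=326 -> [888, 326]
  L2: h(888,326)=(888*31+326)%997=935 -> [935]
  root = 935 == target 935  ** MATCH **
Candidate C produces the target root.

Answer: C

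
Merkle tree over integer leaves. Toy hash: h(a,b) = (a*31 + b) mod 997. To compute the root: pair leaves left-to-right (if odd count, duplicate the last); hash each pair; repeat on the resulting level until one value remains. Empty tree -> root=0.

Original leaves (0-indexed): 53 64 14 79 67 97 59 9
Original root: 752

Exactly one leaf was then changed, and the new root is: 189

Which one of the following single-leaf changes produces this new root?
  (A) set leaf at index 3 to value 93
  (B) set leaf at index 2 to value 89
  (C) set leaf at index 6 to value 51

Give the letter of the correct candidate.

Answer: A

Derivation:
Original leaves: [53, 64, 14, 79, 67, 97, 59, 9]
Target new root: 189
Try each candidate change and compute the resulting root:
Candidate A: set leaf[3] = 93 -> leaves = [53, 64, 14, 93, 67, 97, 59, 9]
  L0: [53, 64, 14, 93, 67, 97, 59, 9]
  L1: h(53,64)=(53*31+64)%997=710 h(14,93)=(14*31+93)%997=527 h(67,97)=(67*31+97)%997=180 h(59,9)=(59*31+9)%997=841 -> [710, 527, 180, 841]
  L2: h(710,527)=(710*31+527)%997=603 h(180,841)=(180*31+841)%997=439 -> [603, 439]
  L3: h(603,439)=(603*31+439)%997=189 -> [189]
  root = 189 == target 189  ** MATCH **
Candidate B: set leaf[2] = 89 -> leaves = [53, 64, 89, 79, 67, 97, 59, 9]
  L0: [53, 64, 89, 79, 67, 97, 59, 9]
  L1: h(53,64)=(53*31+64)%997=710 h(89,79)=(89*31+79)%997=844 h(67,97)=(67*31+97)%997=180 h(59,9)=(59*31+9)%997=841 -> [710, 844, 180, 841]
  L2: h(710,844)=(710*31+844)%997=920 h(180,841)=(180*31+841)%997=439 -> [920, 439]
  L3: h(920,439)=(920*31+439)%997=46 -> [46]
  root = 46 != target 189
Candidate C: set leaf[6] = 51 -> leaves = [53, 64, 14, 79, 67, 97, 51, 9]
  L0: [53, 64, 14, 79, 67, 97, 51, 9]
  L1: h(53,64)=(53*31+64)%997=710 h(14,79)=(14*31+79)%997=513 h(67,97)=(67*31+97)%997=180 h(51,9)=(51*31+9)%997=593 -> [710, 513, 180, 593]
  L2: h(710,513)=(710*31+513)%997=589 h(180,593)=(180*31+593)%997=191 -> [589, 191]
  L3: h(589,191)=(589*31+191)%997=504 -> [504]
  root = 504 != target 189
Candidate A produces the target root.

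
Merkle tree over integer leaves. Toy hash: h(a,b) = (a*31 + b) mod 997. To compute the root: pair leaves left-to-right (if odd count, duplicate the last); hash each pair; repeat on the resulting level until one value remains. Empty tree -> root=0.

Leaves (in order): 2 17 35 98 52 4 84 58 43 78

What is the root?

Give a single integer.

L0: [2, 17, 35, 98, 52, 4, 84, 58, 43, 78]
L1: h(2,17)=(2*31+17)%997=79 h(35,98)=(35*31+98)%997=186 h(52,4)=(52*31+4)%997=619 h(84,58)=(84*31+58)%997=668 h(43,78)=(43*31+78)%997=414 -> [79, 186, 619, 668, 414]
L2: h(79,186)=(79*31+186)%997=641 h(619,668)=(619*31+668)%997=914 h(414,414)=(414*31+414)%997=287 -> [641, 914, 287]
L3: h(641,914)=(641*31+914)%997=845 h(287,287)=(287*31+287)%997=211 -> [845, 211]
L4: h(845,211)=(845*31+211)%997=484 -> [484]

Answer: 484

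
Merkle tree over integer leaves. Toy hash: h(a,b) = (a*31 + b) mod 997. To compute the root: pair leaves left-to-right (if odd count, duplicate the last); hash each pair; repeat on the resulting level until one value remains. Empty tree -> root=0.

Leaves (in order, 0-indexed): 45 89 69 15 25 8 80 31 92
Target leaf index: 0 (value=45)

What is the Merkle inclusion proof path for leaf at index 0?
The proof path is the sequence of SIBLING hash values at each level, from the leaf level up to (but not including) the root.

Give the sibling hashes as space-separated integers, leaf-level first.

Answer: 89 160 862 725

Derivation:
L0 (leaves): [45, 89, 69, 15, 25, 8, 80, 31, 92], target index=0
L1: h(45,89)=(45*31+89)%997=487 [pair 0] h(69,15)=(69*31+15)%997=160 [pair 1] h(25,8)=(25*31+8)%997=783 [pair 2] h(80,31)=(80*31+31)%997=517 [pair 3] h(92,92)=(92*31+92)%997=950 [pair 4] -> [487, 160, 783, 517, 950]
  Sibling for proof at L0: 89
L2: h(487,160)=(487*31+160)%997=302 [pair 0] h(783,517)=(783*31+517)%997=862 [pair 1] h(950,950)=(950*31+950)%997=490 [pair 2] -> [302, 862, 490]
  Sibling for proof at L1: 160
L3: h(302,862)=(302*31+862)%997=254 [pair 0] h(490,490)=(490*31+490)%997=725 [pair 1] -> [254, 725]
  Sibling for proof at L2: 862
L4: h(254,725)=(254*31+725)%997=623 [pair 0] -> [623]
  Sibling for proof at L3: 725
Root: 623
Proof path (sibling hashes from leaf to root): [89, 160, 862, 725]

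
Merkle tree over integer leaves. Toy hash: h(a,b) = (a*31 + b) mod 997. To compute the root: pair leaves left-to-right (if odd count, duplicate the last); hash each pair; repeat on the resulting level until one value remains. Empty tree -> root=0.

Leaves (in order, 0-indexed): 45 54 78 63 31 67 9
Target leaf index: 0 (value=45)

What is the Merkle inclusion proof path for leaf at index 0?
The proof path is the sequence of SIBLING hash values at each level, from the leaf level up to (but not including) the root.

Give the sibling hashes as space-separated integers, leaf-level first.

Answer: 54 487 252

Derivation:
L0 (leaves): [45, 54, 78, 63, 31, 67, 9], target index=0
L1: h(45,54)=(45*31+54)%997=452 [pair 0] h(78,63)=(78*31+63)%997=487 [pair 1] h(31,67)=(31*31+67)%997=31 [pair 2] h(9,9)=(9*31+9)%997=288 [pair 3] -> [452, 487, 31, 288]
  Sibling for proof at L0: 54
L2: h(452,487)=(452*31+487)%997=541 [pair 0] h(31,288)=(31*31+288)%997=252 [pair 1] -> [541, 252]
  Sibling for proof at L1: 487
L3: h(541,252)=(541*31+252)%997=74 [pair 0] -> [74]
  Sibling for proof at L2: 252
Root: 74
Proof path (sibling hashes from leaf to root): [54, 487, 252]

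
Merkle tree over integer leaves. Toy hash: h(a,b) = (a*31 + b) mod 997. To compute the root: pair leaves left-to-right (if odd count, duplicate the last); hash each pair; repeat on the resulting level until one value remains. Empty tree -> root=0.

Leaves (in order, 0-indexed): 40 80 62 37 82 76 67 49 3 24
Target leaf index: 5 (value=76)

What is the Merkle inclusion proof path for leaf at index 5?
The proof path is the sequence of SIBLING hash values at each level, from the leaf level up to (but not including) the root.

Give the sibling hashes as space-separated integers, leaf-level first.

L0 (leaves): [40, 80, 62, 37, 82, 76, 67, 49, 3, 24], target index=5
L1: h(40,80)=(40*31+80)%997=323 [pair 0] h(62,37)=(62*31+37)%997=962 [pair 1] h(82,76)=(82*31+76)%997=624 [pair 2] h(67,49)=(67*31+49)%997=132 [pair 3] h(3,24)=(3*31+24)%997=117 [pair 4] -> [323, 962, 624, 132, 117]
  Sibling for proof at L0: 82
L2: h(323,962)=(323*31+962)%997=8 [pair 0] h(624,132)=(624*31+132)%997=533 [pair 1] h(117,117)=(117*31+117)%997=753 [pair 2] -> [8, 533, 753]
  Sibling for proof at L1: 132
L3: h(8,533)=(8*31+533)%997=781 [pair 0] h(753,753)=(753*31+753)%997=168 [pair 1] -> [781, 168]
  Sibling for proof at L2: 8
L4: h(781,168)=(781*31+168)%997=451 [pair 0] -> [451]
  Sibling for proof at L3: 168
Root: 451
Proof path (sibling hashes from leaf to root): [82, 132, 8, 168]

Answer: 82 132 8 168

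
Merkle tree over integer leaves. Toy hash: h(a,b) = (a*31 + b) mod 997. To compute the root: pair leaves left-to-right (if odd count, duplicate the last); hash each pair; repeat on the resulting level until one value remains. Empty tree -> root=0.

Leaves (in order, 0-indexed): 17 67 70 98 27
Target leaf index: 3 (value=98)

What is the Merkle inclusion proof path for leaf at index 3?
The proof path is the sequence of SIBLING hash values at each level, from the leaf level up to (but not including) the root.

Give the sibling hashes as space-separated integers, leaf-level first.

L0 (leaves): [17, 67, 70, 98, 27], target index=3
L1: h(17,67)=(17*31+67)%997=594 [pair 0] h(70,98)=(70*31+98)%997=274 [pair 1] h(27,27)=(27*31+27)%997=864 [pair 2] -> [594, 274, 864]
  Sibling for proof at L0: 70
L2: h(594,274)=(594*31+274)%997=742 [pair 0] h(864,864)=(864*31+864)%997=729 [pair 1] -> [742, 729]
  Sibling for proof at L1: 594
L3: h(742,729)=(742*31+729)%997=800 [pair 0] -> [800]
  Sibling for proof at L2: 729
Root: 800
Proof path (sibling hashes from leaf to root): [70, 594, 729]

Answer: 70 594 729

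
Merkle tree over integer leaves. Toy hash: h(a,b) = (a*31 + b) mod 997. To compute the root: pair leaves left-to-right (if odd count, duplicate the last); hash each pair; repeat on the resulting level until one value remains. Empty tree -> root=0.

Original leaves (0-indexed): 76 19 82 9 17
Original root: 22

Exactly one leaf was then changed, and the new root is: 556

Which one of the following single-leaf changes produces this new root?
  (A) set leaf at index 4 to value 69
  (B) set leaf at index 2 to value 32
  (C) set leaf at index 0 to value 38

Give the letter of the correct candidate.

Answer: C

Derivation:
Original leaves: [76, 19, 82, 9, 17]
Target new root: 556
Try each candidate change and compute the resulting root:
Candidate A: set leaf[4] = 69 -> leaves = [76, 19, 82, 9, 69]
  L0: [76, 19, 82, 9, 69]
  L1: h(76,19)=(76*31+19)%997=381 h(82,9)=(82*31+9)%997=557 h(69,69)=(69*31+69)%997=214 -> [381, 557, 214]
  L2: h(381,557)=(381*31+557)%997=404 h(214,214)=(214*31+214)%997=866 -> [404, 866]
  L3: h(404,866)=(404*31+866)%997=429 -> [429]
  root = 429 != target 556
Candidate B: set leaf[2] = 32 -> leaves = [76, 19, 32, 9, 17]
  L0: [76, 19, 32, 9, 17]
  L1: h(76,19)=(76*31+19)%997=381 h(32,9)=(32*31+9)%997=4 h(17,17)=(17*31+17)%997=544 -> [381, 4, 544]
  L2: h(381,4)=(381*31+4)%997=848 h(544,544)=(544*31+544)%997=459 -> [848, 459]
  L3: h(848,459)=(848*31+459)%997=825 -> [825]
  root = 825 != target 556
Candidate C: set leaf[0] = 38 -> leaves = [38, 19, 82, 9, 17]
  L0: [38, 19, 82, 9, 17]
  L1: h(38,19)=(38*31+19)%997=200 h(82,9)=(82*31+9)%997=557 h(17,17)=(17*31+17)%997=544 -> [200, 557, 544]
  L2: h(200,557)=(200*31+557)%997=775 h(544,544)=(544*31+544)%997=459 -> [775, 459]
  L3: h(775,459)=(775*31+459)%997=556 -> [556]
  root = 556 == target 556  ** MATCH **
Candidate C produces the target root.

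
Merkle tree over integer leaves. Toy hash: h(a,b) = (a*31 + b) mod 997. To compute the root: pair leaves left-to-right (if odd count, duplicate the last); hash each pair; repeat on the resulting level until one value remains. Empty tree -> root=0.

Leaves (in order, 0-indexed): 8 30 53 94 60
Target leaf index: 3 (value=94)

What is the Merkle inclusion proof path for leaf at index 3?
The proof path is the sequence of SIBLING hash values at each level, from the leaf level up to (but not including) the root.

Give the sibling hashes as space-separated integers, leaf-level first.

L0 (leaves): [8, 30, 53, 94, 60], target index=3
L1: h(8,30)=(8*31+30)%997=278 [pair 0] h(53,94)=(53*31+94)%997=740 [pair 1] h(60,60)=(60*31+60)%997=923 [pair 2] -> [278, 740, 923]
  Sibling for proof at L0: 53
L2: h(278,740)=(278*31+740)%997=385 [pair 0] h(923,923)=(923*31+923)%997=623 [pair 1] -> [385, 623]
  Sibling for proof at L1: 278
L3: h(385,623)=(385*31+623)%997=594 [pair 0] -> [594]
  Sibling for proof at L2: 623
Root: 594
Proof path (sibling hashes from leaf to root): [53, 278, 623]

Answer: 53 278 623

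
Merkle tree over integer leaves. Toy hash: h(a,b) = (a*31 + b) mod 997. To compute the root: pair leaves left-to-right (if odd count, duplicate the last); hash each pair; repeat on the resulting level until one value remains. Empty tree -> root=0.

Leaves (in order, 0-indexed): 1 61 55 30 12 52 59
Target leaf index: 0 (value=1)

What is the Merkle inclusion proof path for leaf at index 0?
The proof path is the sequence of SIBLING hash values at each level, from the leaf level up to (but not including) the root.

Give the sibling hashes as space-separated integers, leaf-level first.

L0 (leaves): [1, 61, 55, 30, 12, 52, 59], target index=0
L1: h(1,61)=(1*31+61)%997=92 [pair 0] h(55,30)=(55*31+30)%997=738 [pair 1] h(12,52)=(12*31+52)%997=424 [pair 2] h(59,59)=(59*31+59)%997=891 [pair 3] -> [92, 738, 424, 891]
  Sibling for proof at L0: 61
L2: h(92,738)=(92*31+738)%997=599 [pair 0] h(424,891)=(424*31+891)%997=77 [pair 1] -> [599, 77]
  Sibling for proof at L1: 738
L3: h(599,77)=(599*31+77)%997=700 [pair 0] -> [700]
  Sibling for proof at L2: 77
Root: 700
Proof path (sibling hashes from leaf to root): [61, 738, 77]

Answer: 61 738 77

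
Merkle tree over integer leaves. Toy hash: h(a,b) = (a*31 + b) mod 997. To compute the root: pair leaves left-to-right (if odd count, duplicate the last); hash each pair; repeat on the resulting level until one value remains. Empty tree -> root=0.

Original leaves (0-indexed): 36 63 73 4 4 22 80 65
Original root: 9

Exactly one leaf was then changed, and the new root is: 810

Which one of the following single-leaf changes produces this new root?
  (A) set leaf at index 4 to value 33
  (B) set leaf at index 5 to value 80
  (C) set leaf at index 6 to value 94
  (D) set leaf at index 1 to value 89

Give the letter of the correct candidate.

Answer: B

Derivation:
Original leaves: [36, 63, 73, 4, 4, 22, 80, 65]
Target new root: 810
Try each candidate change and compute the resulting root:
Candidate A: set leaf[4] = 33 -> leaves = [36, 63, 73, 4, 33, 22, 80, 65]
  L0: [36, 63, 73, 4, 33, 22, 80, 65]
  L1: h(36,63)=(36*31+63)%997=182 h(73,4)=(73*31+4)%997=273 h(33,22)=(33*31+22)%997=48 h(80,65)=(80*31+65)%997=551 -> [182, 273, 48, 551]
  L2: h(182,273)=(182*31+273)%997=930 h(48,551)=(48*31+551)%997=45 -> [930, 45]
  L3: h(930,45)=(930*31+45)%997=959 -> [959]
  root = 959 != target 810
Candidate B: set leaf[5] = 80 -> leaves = [36, 63, 73, 4, 4, 80, 80, 65]
  L0: [36, 63, 73, 4, 4, 80, 80, 65]
  L1: h(36,63)=(36*31+63)%997=182 h(73,4)=(73*31+4)%997=273 h(4,80)=(4*31+80)%997=204 h(80,65)=(80*31+65)%997=551 -> [182, 273, 204, 551]
  L2: h(182,273)=(182*31+273)%997=930 h(204,551)=(204*31+551)%997=893 -> [930, 893]
  L3: h(930,893)=(930*31+893)%997=810 -> [810]
  root = 810 == target 810  ** MATCH **
Candidate C: set leaf[6] = 94 -> leaves = [36, 63, 73, 4, 4, 22, 94, 65]
  L0: [36, 63, 73, 4, 4, 22, 94, 65]
  L1: h(36,63)=(36*31+63)%997=182 h(73,4)=(73*31+4)%997=273 h(4,22)=(4*31+22)%997=146 h(94,65)=(94*31+65)%997=985 -> [182, 273, 146, 985]
  L2: h(182,273)=(182*31+273)%997=930 h(146,985)=(146*31+985)%997=526 -> [930, 526]
  L3: h(930,526)=(930*31+526)%997=443 -> [443]
  root = 443 != target 810
Candidate D: set leaf[1] = 89 -> leaves = [36, 89, 73, 4, 4, 22, 80, 65]
  L0: [36, 89, 73, 4, 4, 22, 80, 65]
  L1: h(36,89)=(36*31+89)%997=208 h(73,4)=(73*31+4)%997=273 h(4,22)=(4*31+22)%997=146 h(80,65)=(80*31+65)%997=551 -> [208, 273, 146, 551]
  L2: h(208,273)=(208*31+273)%997=739 h(146,551)=(146*31+551)%997=92 -> [739, 92]
  L3: h(739,92)=(739*31+92)%997=70 -> [70]
  root = 70 != target 810
Candidate B produces the target root.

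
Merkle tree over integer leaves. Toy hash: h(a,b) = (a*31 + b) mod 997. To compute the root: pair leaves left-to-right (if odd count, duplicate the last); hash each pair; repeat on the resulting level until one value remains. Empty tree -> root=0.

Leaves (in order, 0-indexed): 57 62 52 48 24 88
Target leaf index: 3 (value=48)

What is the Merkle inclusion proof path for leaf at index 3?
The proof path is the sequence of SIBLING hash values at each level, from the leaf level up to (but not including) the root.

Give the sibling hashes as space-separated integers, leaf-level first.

Answer: 52 832 702

Derivation:
L0 (leaves): [57, 62, 52, 48, 24, 88], target index=3
L1: h(57,62)=(57*31+62)%997=832 [pair 0] h(52,48)=(52*31+48)%997=663 [pair 1] h(24,88)=(24*31+88)%997=832 [pair 2] -> [832, 663, 832]
  Sibling for proof at L0: 52
L2: h(832,663)=(832*31+663)%997=533 [pair 0] h(832,832)=(832*31+832)%997=702 [pair 1] -> [533, 702]
  Sibling for proof at L1: 832
L3: h(533,702)=(533*31+702)%997=276 [pair 0] -> [276]
  Sibling for proof at L2: 702
Root: 276
Proof path (sibling hashes from leaf to root): [52, 832, 702]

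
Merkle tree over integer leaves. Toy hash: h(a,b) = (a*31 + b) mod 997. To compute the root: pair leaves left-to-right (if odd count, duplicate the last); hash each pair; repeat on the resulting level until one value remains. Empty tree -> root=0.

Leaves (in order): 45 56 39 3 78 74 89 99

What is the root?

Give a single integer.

L0: [45, 56, 39, 3, 78, 74, 89, 99]
L1: h(45,56)=(45*31+56)%997=454 h(39,3)=(39*31+3)%997=215 h(78,74)=(78*31+74)%997=498 h(89,99)=(89*31+99)%997=864 -> [454, 215, 498, 864]
L2: h(454,215)=(454*31+215)%997=331 h(498,864)=(498*31+864)%997=350 -> [331, 350]
L3: h(331,350)=(331*31+350)%997=641 -> [641]

Answer: 641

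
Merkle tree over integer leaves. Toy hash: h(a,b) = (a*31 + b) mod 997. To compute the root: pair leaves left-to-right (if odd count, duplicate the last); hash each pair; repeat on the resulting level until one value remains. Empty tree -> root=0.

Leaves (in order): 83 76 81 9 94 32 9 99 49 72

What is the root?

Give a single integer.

Answer: 291

Derivation:
L0: [83, 76, 81, 9, 94, 32, 9, 99, 49, 72]
L1: h(83,76)=(83*31+76)%997=655 h(81,9)=(81*31+9)%997=526 h(94,32)=(94*31+32)%997=952 h(9,99)=(9*31+99)%997=378 h(49,72)=(49*31+72)%997=594 -> [655, 526, 952, 378, 594]
L2: h(655,526)=(655*31+526)%997=891 h(952,378)=(952*31+378)%997=977 h(594,594)=(594*31+594)%997=65 -> [891, 977, 65]
L3: h(891,977)=(891*31+977)%997=682 h(65,65)=(65*31+65)%997=86 -> [682, 86]
L4: h(682,86)=(682*31+86)%997=291 -> [291]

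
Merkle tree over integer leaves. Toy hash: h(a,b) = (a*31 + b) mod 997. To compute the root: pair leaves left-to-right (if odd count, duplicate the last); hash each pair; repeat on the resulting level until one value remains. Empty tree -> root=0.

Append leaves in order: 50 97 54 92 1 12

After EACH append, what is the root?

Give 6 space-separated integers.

After append 50 (leaves=[50]):
  L0: [50]
  root=50
After append 97 (leaves=[50, 97]):
  L0: [50, 97]
  L1: h(50,97)=(50*31+97)%997=650 -> [650]
  root=650
After append 54 (leaves=[50, 97, 54]):
  L0: [50, 97, 54]
  L1: h(50,97)=(50*31+97)%997=650 h(54,54)=(54*31+54)%997=731 -> [650, 731]
  L2: h(650,731)=(650*31+731)%997=941 -> [941]
  root=941
After append 92 (leaves=[50, 97, 54, 92]):
  L0: [50, 97, 54, 92]
  L1: h(50,97)=(50*31+97)%997=650 h(54,92)=(54*31+92)%997=769 -> [650, 769]
  L2: h(650,769)=(650*31+769)%997=979 -> [979]
  root=979
After append 1 (leaves=[50, 97, 54, 92, 1]):
  L0: [50, 97, 54, 92, 1]
  L1: h(50,97)=(50*31+97)%997=650 h(54,92)=(54*31+92)%997=769 h(1,1)=(1*31+1)%997=32 -> [650, 769, 32]
  L2: h(650,769)=(650*31+769)%997=979 h(32,32)=(32*31+32)%997=27 -> [979, 27]
  L3: h(979,27)=(979*31+27)%997=466 -> [466]
  root=466
After append 12 (leaves=[50, 97, 54, 92, 1, 12]):
  L0: [50, 97, 54, 92, 1, 12]
  L1: h(50,97)=(50*31+97)%997=650 h(54,92)=(54*31+92)%997=769 h(1,12)=(1*31+12)%997=43 -> [650, 769, 43]
  L2: h(650,769)=(650*31+769)%997=979 h(43,43)=(43*31+43)%997=379 -> [979, 379]
  L3: h(979,379)=(979*31+379)%997=818 -> [818]
  root=818

Answer: 50 650 941 979 466 818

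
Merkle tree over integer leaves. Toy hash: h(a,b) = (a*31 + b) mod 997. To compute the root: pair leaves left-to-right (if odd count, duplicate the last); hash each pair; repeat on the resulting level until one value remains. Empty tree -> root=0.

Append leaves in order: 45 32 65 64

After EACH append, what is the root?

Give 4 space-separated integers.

Answer: 45 430 455 454

Derivation:
After append 45 (leaves=[45]):
  L0: [45]
  root=45
After append 32 (leaves=[45, 32]):
  L0: [45, 32]
  L1: h(45,32)=(45*31+32)%997=430 -> [430]
  root=430
After append 65 (leaves=[45, 32, 65]):
  L0: [45, 32, 65]
  L1: h(45,32)=(45*31+32)%997=430 h(65,65)=(65*31+65)%997=86 -> [430, 86]
  L2: h(430,86)=(430*31+86)%997=455 -> [455]
  root=455
After append 64 (leaves=[45, 32, 65, 64]):
  L0: [45, 32, 65, 64]
  L1: h(45,32)=(45*31+32)%997=430 h(65,64)=(65*31+64)%997=85 -> [430, 85]
  L2: h(430,85)=(430*31+85)%997=454 -> [454]
  root=454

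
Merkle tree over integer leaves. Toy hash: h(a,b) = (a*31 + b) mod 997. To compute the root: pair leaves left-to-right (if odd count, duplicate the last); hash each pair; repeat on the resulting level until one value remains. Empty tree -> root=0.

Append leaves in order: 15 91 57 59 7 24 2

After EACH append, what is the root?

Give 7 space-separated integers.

After append 15 (leaves=[15]):
  L0: [15]
  root=15
After append 91 (leaves=[15, 91]):
  L0: [15, 91]
  L1: h(15,91)=(15*31+91)%997=556 -> [556]
  root=556
After append 57 (leaves=[15, 91, 57]):
  L0: [15, 91, 57]
  L1: h(15,91)=(15*31+91)%997=556 h(57,57)=(57*31+57)%997=827 -> [556, 827]
  L2: h(556,827)=(556*31+827)%997=117 -> [117]
  root=117
After append 59 (leaves=[15, 91, 57, 59]):
  L0: [15, 91, 57, 59]
  L1: h(15,91)=(15*31+91)%997=556 h(57,59)=(57*31+59)%997=829 -> [556, 829]
  L2: h(556,829)=(556*31+829)%997=119 -> [119]
  root=119
After append 7 (leaves=[15, 91, 57, 59, 7]):
  L0: [15, 91, 57, 59, 7]
  L1: h(15,91)=(15*31+91)%997=556 h(57,59)=(57*31+59)%997=829 h(7,7)=(7*31+7)%997=224 -> [556, 829, 224]
  L2: h(556,829)=(556*31+829)%997=119 h(224,224)=(224*31+224)%997=189 -> [119, 189]
  L3: h(119,189)=(119*31+189)%997=887 -> [887]
  root=887
After append 24 (leaves=[15, 91, 57, 59, 7, 24]):
  L0: [15, 91, 57, 59, 7, 24]
  L1: h(15,91)=(15*31+91)%997=556 h(57,59)=(57*31+59)%997=829 h(7,24)=(7*31+24)%997=241 -> [556, 829, 241]
  L2: h(556,829)=(556*31+829)%997=119 h(241,241)=(241*31+241)%997=733 -> [119, 733]
  L3: h(119,733)=(119*31+733)%997=434 -> [434]
  root=434
After append 2 (leaves=[15, 91, 57, 59, 7, 24, 2]):
  L0: [15, 91, 57, 59, 7, 24, 2]
  L1: h(15,91)=(15*31+91)%997=556 h(57,59)=(57*31+59)%997=829 h(7,24)=(7*31+24)%997=241 h(2,2)=(2*31+2)%997=64 -> [556, 829, 241, 64]
  L2: h(556,829)=(556*31+829)%997=119 h(241,64)=(241*31+64)%997=556 -> [119, 556]
  L3: h(119,556)=(119*31+556)%997=257 -> [257]
  root=257

Answer: 15 556 117 119 887 434 257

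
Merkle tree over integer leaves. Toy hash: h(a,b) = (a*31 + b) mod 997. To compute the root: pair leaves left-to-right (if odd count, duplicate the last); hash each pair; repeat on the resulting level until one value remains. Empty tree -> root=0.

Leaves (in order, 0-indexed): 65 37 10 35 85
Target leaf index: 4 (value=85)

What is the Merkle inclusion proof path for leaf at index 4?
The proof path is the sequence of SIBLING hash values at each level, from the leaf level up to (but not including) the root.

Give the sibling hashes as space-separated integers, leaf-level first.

L0 (leaves): [65, 37, 10, 35, 85], target index=4
L1: h(65,37)=(65*31+37)%997=58 [pair 0] h(10,35)=(10*31+35)%997=345 [pair 1] h(85,85)=(85*31+85)%997=726 [pair 2] -> [58, 345, 726]
  Sibling for proof at L0: 85
L2: h(58,345)=(58*31+345)%997=149 [pair 0] h(726,726)=(726*31+726)%997=301 [pair 1] -> [149, 301]
  Sibling for proof at L1: 726
L3: h(149,301)=(149*31+301)%997=932 [pair 0] -> [932]
  Sibling for proof at L2: 149
Root: 932
Proof path (sibling hashes from leaf to root): [85, 726, 149]

Answer: 85 726 149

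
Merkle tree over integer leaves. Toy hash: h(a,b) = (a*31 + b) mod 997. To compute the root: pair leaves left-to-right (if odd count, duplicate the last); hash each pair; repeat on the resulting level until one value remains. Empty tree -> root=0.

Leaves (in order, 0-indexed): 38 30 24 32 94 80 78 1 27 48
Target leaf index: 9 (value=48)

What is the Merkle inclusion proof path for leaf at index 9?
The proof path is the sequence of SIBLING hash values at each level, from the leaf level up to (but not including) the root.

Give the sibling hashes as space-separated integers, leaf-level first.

L0 (leaves): [38, 30, 24, 32, 94, 80, 78, 1, 27, 48], target index=9
L1: h(38,30)=(38*31+30)%997=211 [pair 0] h(24,32)=(24*31+32)%997=776 [pair 1] h(94,80)=(94*31+80)%997=3 [pair 2] h(78,1)=(78*31+1)%997=425 [pair 3] h(27,48)=(27*31+48)%997=885 [pair 4] -> [211, 776, 3, 425, 885]
  Sibling for proof at L0: 27
L2: h(211,776)=(211*31+776)%997=338 [pair 0] h(3,425)=(3*31+425)%997=518 [pair 1] h(885,885)=(885*31+885)%997=404 [pair 2] -> [338, 518, 404]
  Sibling for proof at L1: 885
L3: h(338,518)=(338*31+518)%997=29 [pair 0] h(404,404)=(404*31+404)%997=964 [pair 1] -> [29, 964]
  Sibling for proof at L2: 404
L4: h(29,964)=(29*31+964)%997=866 [pair 0] -> [866]
  Sibling for proof at L3: 29
Root: 866
Proof path (sibling hashes from leaf to root): [27, 885, 404, 29]

Answer: 27 885 404 29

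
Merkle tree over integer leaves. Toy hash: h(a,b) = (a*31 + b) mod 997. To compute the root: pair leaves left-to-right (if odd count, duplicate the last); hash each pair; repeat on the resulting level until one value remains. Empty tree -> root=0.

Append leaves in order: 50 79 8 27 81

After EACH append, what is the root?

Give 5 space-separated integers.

After append 50 (leaves=[50]):
  L0: [50]
  root=50
After append 79 (leaves=[50, 79]):
  L0: [50, 79]
  L1: h(50,79)=(50*31+79)%997=632 -> [632]
  root=632
After append 8 (leaves=[50, 79, 8]):
  L0: [50, 79, 8]
  L1: h(50,79)=(50*31+79)%997=632 h(8,8)=(8*31+8)%997=256 -> [632, 256]
  L2: h(632,256)=(632*31+256)%997=905 -> [905]
  root=905
After append 27 (leaves=[50, 79, 8, 27]):
  L0: [50, 79, 8, 27]
  L1: h(50,79)=(50*31+79)%997=632 h(8,27)=(8*31+27)%997=275 -> [632, 275]
  L2: h(632,275)=(632*31+275)%997=924 -> [924]
  root=924
After append 81 (leaves=[50, 79, 8, 27, 81]):
  L0: [50, 79, 8, 27, 81]
  L1: h(50,79)=(50*31+79)%997=632 h(8,27)=(8*31+27)%997=275 h(81,81)=(81*31+81)%997=598 -> [632, 275, 598]
  L2: h(632,275)=(632*31+275)%997=924 h(598,598)=(598*31+598)%997=193 -> [924, 193]
  L3: h(924,193)=(924*31+193)%997=921 -> [921]
  root=921

Answer: 50 632 905 924 921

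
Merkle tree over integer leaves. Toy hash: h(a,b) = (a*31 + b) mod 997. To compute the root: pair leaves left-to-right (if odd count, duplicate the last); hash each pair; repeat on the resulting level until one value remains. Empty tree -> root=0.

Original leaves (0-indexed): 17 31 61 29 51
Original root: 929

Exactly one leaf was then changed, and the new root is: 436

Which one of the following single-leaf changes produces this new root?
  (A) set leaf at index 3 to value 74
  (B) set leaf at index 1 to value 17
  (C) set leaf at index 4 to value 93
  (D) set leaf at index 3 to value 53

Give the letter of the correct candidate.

Answer: B

Derivation:
Original leaves: [17, 31, 61, 29, 51]
Target new root: 436
Try each candidate change and compute the resulting root:
Candidate A: set leaf[3] = 74 -> leaves = [17, 31, 61, 74, 51]
  L0: [17, 31, 61, 74, 51]
  L1: h(17,31)=(17*31+31)%997=558 h(61,74)=(61*31+74)%997=968 h(51,51)=(51*31+51)%997=635 -> [558, 968, 635]
  L2: h(558,968)=(558*31+968)%997=320 h(635,635)=(635*31+635)%997=380 -> [320, 380]
  L3: h(320,380)=(320*31+380)%997=330 -> [330]
  root = 330 != target 436
Candidate B: set leaf[1] = 17 -> leaves = [17, 17, 61, 29, 51]
  L0: [17, 17, 61, 29, 51]
  L1: h(17,17)=(17*31+17)%997=544 h(61,29)=(61*31+29)%997=923 h(51,51)=(51*31+51)%997=635 -> [544, 923, 635]
  L2: h(544,923)=(544*31+923)%997=838 h(635,635)=(635*31+635)%997=380 -> [838, 380]
  L3: h(838,380)=(838*31+380)%997=436 -> [436]
  root = 436 == target 436  ** MATCH **
Candidate C: set leaf[4] = 93 -> leaves = [17, 31, 61, 29, 93]
  L0: [17, 31, 61, 29, 93]
  L1: h(17,31)=(17*31+31)%997=558 h(61,29)=(61*31+29)%997=923 h(93,93)=(93*31+93)%997=982 -> [558, 923, 982]
  L2: h(558,923)=(558*31+923)%997=275 h(982,982)=(982*31+982)%997=517 -> [275, 517]
  L3: h(275,517)=(275*31+517)%997=69 -> [69]
  root = 69 != target 436
Candidate D: set leaf[3] = 53 -> leaves = [17, 31, 61, 53, 51]
  L0: [17, 31, 61, 53, 51]
  L1: h(17,31)=(17*31+31)%997=558 h(61,53)=(61*31+53)%997=947 h(51,51)=(51*31+51)%997=635 -> [558, 947, 635]
  L2: h(558,947)=(558*31+947)%997=299 h(635,635)=(635*31+635)%997=380 -> [299, 380]
  L3: h(299,380)=(299*31+380)%997=676 -> [676]
  root = 676 != target 436
Candidate B produces the target root.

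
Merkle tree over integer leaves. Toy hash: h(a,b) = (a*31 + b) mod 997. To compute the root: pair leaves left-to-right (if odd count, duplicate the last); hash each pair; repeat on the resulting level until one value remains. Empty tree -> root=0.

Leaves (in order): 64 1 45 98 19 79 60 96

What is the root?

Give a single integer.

Answer: 478

Derivation:
L0: [64, 1, 45, 98, 19, 79, 60, 96]
L1: h(64,1)=(64*31+1)%997=988 h(45,98)=(45*31+98)%997=496 h(19,79)=(19*31+79)%997=668 h(60,96)=(60*31+96)%997=959 -> [988, 496, 668, 959]
L2: h(988,496)=(988*31+496)%997=217 h(668,959)=(668*31+959)%997=730 -> [217, 730]
L3: h(217,730)=(217*31+730)%997=478 -> [478]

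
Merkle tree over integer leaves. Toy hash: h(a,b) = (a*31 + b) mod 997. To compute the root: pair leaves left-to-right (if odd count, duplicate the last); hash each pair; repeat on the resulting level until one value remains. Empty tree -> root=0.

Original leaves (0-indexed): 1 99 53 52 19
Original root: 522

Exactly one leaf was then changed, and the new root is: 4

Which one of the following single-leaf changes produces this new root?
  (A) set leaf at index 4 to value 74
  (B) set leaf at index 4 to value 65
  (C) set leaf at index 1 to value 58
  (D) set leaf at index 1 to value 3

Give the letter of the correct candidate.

Answer: C

Derivation:
Original leaves: [1, 99, 53, 52, 19]
Target new root: 4
Try each candidate change and compute the resulting root:
Candidate A: set leaf[4] = 74 -> leaves = [1, 99, 53, 52, 74]
  L0: [1, 99, 53, 52, 74]
  L1: h(1,99)=(1*31+99)%997=130 h(53,52)=(53*31+52)%997=698 h(74,74)=(74*31+74)%997=374 -> [130, 698, 374]
  L2: h(130,698)=(130*31+698)%997=740 h(374,374)=(374*31+374)%997=4 -> [740, 4]
  L3: h(740,4)=(740*31+4)%997=13 -> [13]
  root = 13 != target 4
Candidate B: set leaf[4] = 65 -> leaves = [1, 99, 53, 52, 65]
  L0: [1, 99, 53, 52, 65]
  L1: h(1,99)=(1*31+99)%997=130 h(53,52)=(53*31+52)%997=698 h(65,65)=(65*31+65)%997=86 -> [130, 698, 86]
  L2: h(130,698)=(130*31+698)%997=740 h(86,86)=(86*31+86)%997=758 -> [740, 758]
  L3: h(740,758)=(740*31+758)%997=767 -> [767]
  root = 767 != target 4
Candidate C: set leaf[1] = 58 -> leaves = [1, 58, 53, 52, 19]
  L0: [1, 58, 53, 52, 19]
  L1: h(1,58)=(1*31+58)%997=89 h(53,52)=(53*31+52)%997=698 h(19,19)=(19*31+19)%997=608 -> [89, 698, 608]
  L2: h(89,698)=(89*31+698)%997=466 h(608,608)=(608*31+608)%997=513 -> [466, 513]
  L3: h(466,513)=(466*31+513)%997=4 -> [4]
  root = 4 == target 4  ** MATCH **
Candidate D: set leaf[1] = 3 -> leaves = [1, 3, 53, 52, 19]
  L0: [1, 3, 53, 52, 19]
  L1: h(1,3)=(1*31+3)%997=34 h(53,52)=(53*31+52)%997=698 h(19,19)=(19*31+19)%997=608 -> [34, 698, 608]
  L2: h(34,698)=(34*31+698)%997=755 h(608,608)=(608*31+608)%997=513 -> [755, 513]
  L3: h(755,513)=(755*31+513)%997=987 -> [987]
  root = 987 != target 4
Candidate C produces the target root.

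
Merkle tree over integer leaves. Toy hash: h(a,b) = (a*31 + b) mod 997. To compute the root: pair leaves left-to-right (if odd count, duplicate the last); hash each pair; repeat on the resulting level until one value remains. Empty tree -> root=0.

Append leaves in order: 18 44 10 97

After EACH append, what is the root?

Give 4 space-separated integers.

After append 18 (leaves=[18]):
  L0: [18]
  root=18
After append 44 (leaves=[18, 44]):
  L0: [18, 44]
  L1: h(18,44)=(18*31+44)%997=602 -> [602]
  root=602
After append 10 (leaves=[18, 44, 10]):
  L0: [18, 44, 10]
  L1: h(18,44)=(18*31+44)%997=602 h(10,10)=(10*31+10)%997=320 -> [602, 320]
  L2: h(602,320)=(602*31+320)%997=39 -> [39]
  root=39
After append 97 (leaves=[18, 44, 10, 97]):
  L0: [18, 44, 10, 97]
  L1: h(18,44)=(18*31+44)%997=602 h(10,97)=(10*31+97)%997=407 -> [602, 407]
  L2: h(602,407)=(602*31+407)%997=126 -> [126]
  root=126

Answer: 18 602 39 126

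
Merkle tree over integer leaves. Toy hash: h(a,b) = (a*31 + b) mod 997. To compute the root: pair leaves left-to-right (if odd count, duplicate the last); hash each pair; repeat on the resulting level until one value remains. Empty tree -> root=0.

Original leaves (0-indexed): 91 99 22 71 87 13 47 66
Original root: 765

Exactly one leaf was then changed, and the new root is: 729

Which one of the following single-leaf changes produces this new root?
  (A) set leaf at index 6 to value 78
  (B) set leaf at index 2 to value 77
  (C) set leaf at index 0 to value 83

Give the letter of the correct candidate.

Original leaves: [91, 99, 22, 71, 87, 13, 47, 66]
Target new root: 729
Try each candidate change and compute the resulting root:
Candidate A: set leaf[6] = 78 -> leaves = [91, 99, 22, 71, 87, 13, 78, 66]
  L0: [91, 99, 22, 71, 87, 13, 78, 66]
  L1: h(91,99)=(91*31+99)%997=926 h(22,71)=(22*31+71)%997=753 h(87,13)=(87*31+13)%997=716 h(78,66)=(78*31+66)%997=490 -> [926, 753, 716, 490]
  L2: h(926,753)=(926*31+753)%997=546 h(716,490)=(716*31+490)%997=752 -> [546, 752]
  L3: h(546,752)=(546*31+752)%997=729 -> [729]
  root = 729 == target 729  ** MATCH **
Candidate B: set leaf[2] = 77 -> leaves = [91, 99, 77, 71, 87, 13, 47, 66]
  L0: [91, 99, 77, 71, 87, 13, 47, 66]
  L1: h(91,99)=(91*31+99)%997=926 h(77,71)=(77*31+71)%997=464 h(87,13)=(87*31+13)%997=716 h(47,66)=(47*31+66)%997=526 -> [926, 464, 716, 526]
  L2: h(926,464)=(926*31+464)%997=257 h(716,526)=(716*31+526)%997=788 -> [257, 788]
  L3: h(257,788)=(257*31+788)%997=779 -> [779]
  root = 779 != target 729
Candidate C: set leaf[0] = 83 -> leaves = [83, 99, 22, 71, 87, 13, 47, 66]
  L0: [83, 99, 22, 71, 87, 13, 47, 66]
  L1: h(83,99)=(83*31+99)%997=678 h(22,71)=(22*31+71)%997=753 h(87,13)=(87*31+13)%997=716 h(47,66)=(47*31+66)%997=526 -> [678, 753, 716, 526]
  L2: h(678,753)=(678*31+753)%997=834 h(716,526)=(716*31+526)%997=788 -> [834, 788]
  L3: h(834,788)=(834*31+788)%997=720 -> [720]
  root = 720 != target 729
Candidate A produces the target root.

Answer: A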